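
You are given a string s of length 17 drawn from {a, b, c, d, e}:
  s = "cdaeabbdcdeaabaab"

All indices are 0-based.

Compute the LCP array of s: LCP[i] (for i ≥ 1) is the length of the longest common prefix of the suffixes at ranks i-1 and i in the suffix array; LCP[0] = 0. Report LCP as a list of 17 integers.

[0, 3, 1, 2, 2, 1, 0, 1, 1, 1, 0, 2, 0, 1, 1, 0, 2]

sorted suffixes:
  #0 SA[0]=14  'aab'
  #1 SA[1]=11  'aabaab'
  #2 SA[2]=15  'ab'
  #3 SA[3]=12  'abaab'
  #4 SA[4]=4  'abbdcdeaabaab'
  #5 SA[5]=2  'aeabbdcdeaabaab'
  #6 SA[6]=16  'b'
  #7 SA[7]=13  'baab'
  #8 SA[8]=5  'bbdcdeaabaab'
  #9 SA[9]=6  'bdcdeaabaab'
  #10 SA[10]=0  'cdaeabbdcdeaabaab'
  #11 SA[11]=8  'cdeaabaab'
  #12 SA[12]=1  'daeabbdcdeaabaab'
  #13 SA[13]=7  'dcdeaabaab'
  #14 SA[14]=9  'deaabaab'
  #15 SA[15]=10  'eaabaab'
  #16 SA[16]=3  'eabbdcdeaabaab'

SA = [14, 11, 15, 12, 4, 2, 16, 13, 5, 6, 0, 8, 1, 7, 9, 10, 3]
i: (SA[i-1],SA[i]) lcp shared
  1: (14,11) 3 'aab'
  2: (11,15) 1 'a'
  3: (15,12) 2 'ab'
  4: (12,4) 2 'ab'
  5: (4,2) 1 'a'
  6: (2,16) 0 ''
  7: (16,13) 1 'b'
  8: (13,5) 1 'b'
  9: (5,6) 1 'b'
  10: (6,0) 0 ''
  11: (0,8) 2 'cd'
  12: (8,1) 0 ''
  13: (1,7) 1 'd'
  14: (7,9) 1 'd'
  15: (9,10) 0 ''
  16: (10,3) 2 'ea'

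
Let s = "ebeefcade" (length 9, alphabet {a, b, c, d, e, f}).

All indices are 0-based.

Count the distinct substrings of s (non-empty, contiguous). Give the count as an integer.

42

rank | idx | suffix
   0 |   6 | ade
   1 |   1 | beefcade
   2 |   5 | cade
   3 |   7 | de
   4 |   8 | e
   5 |   0 | ebeefcade
   6 |   2 | eefcade
   7 |   3 | efcade
   8 |   4 | fcade

SA = [6, 1, 5, 7, 8, 0, 2, 3, 4]
[i] adj suffixes → lcp
  [1] 6/1 → 0 ('')
  [2] 1/5 → 0 ('')
  [3] 5/7 → 0 ('')
  [4] 7/8 → 0 ('')
  [5] 8/0 → 1 ('e')
  [6] 0/2 → 1 ('e')
  [7] 2/3 → 1 ('e')
  [8] 3/4 → 0 ('')

n(n+1)/2 = 9·10/2 = 45
Σ LCP = 0 + 0 + 0 + 0 + 0 + 1 + 1 + 1 + 0 = 3
distinct = 45 − 3 = 42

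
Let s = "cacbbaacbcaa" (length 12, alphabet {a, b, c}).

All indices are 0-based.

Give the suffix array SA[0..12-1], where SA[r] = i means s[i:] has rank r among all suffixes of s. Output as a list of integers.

rank | idx | suffix
   0 |  11 | a
   1 |  10 | aa
   2 |   5 | aacbcaa
   3 |   1 | acbbaacbcaa
   4 |   6 | acbcaa
   5 |   4 | baacbcaa
   6 |   3 | bbaacbcaa
   7 |   8 | bcaa
   8 |   9 | caa
   9 |   0 | cacbbaacbcaa
  10 |   2 | cbbaacbcaa
  11 |   7 | cbcaa

[11, 10, 5, 1, 6, 4, 3, 8, 9, 0, 2, 7]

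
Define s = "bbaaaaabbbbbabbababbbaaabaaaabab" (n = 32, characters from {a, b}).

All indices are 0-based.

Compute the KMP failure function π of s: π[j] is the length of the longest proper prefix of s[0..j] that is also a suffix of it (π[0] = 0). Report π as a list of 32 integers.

[0, 1, 0, 0, 0, 0, 0, 1, 2, 2, 2, 2, 3, 1, 2, 3, 1, 0, 1, 2, 2, 3, 4, 5, 1, 0, 0, 0, 0, 1, 0, 1]

π[0] = 0
j=1 s[j]='b': π[1]=1 (border 'b')
j=2 s[j]='a': k: 1→0; π[2]=0 (border '')
j=3 s[j]='a': π[3]=0 (border '')
j=4 s[j]='a': π[4]=0 (border '')
j=5 s[j]='a': π[5]=0 (border '')
j=6 s[j]='a': π[6]=0 (border '')
j=7 s[j]='b': π[7]=1 (border 'b')
j=8 s[j]='b': π[8]=2 (border 'bb')
j=9 s[j]='b': k: 2→1; π[9]=2 (border 'bb')
j=10 s[j]='b': k: 2→1; π[10]=2 (border 'bb')
j=11 s[j]='b': k: 2→1; π[11]=2 (border 'bb')
j=12 s[j]='a': π[12]=3 (border 'bba')
j=13 s[j]='b': k: 3→0; π[13]=1 (border 'b')
j=14 s[j]='b': π[14]=2 (border 'bb')
j=15 s[j]='a': π[15]=3 (border 'bba')
j=16 s[j]='b': k: 3→0; π[16]=1 (border 'b')
j=17 s[j]='a': k: 1→0; π[17]=0 (border '')
j=18 s[j]='b': π[18]=1 (border 'b')
j=19 s[j]='b': π[19]=2 (border 'bb')
j=20 s[j]='b': k: 2→1; π[20]=2 (border 'bb')
j=21 s[j]='a': π[21]=3 (border 'bba')
j=22 s[j]='a': π[22]=4 (border 'bbaa')
j=23 s[j]='a': π[23]=5 (border 'bbaaa')
j=24 s[j]='b': k: 5→0; π[24]=1 (border 'b')
j=25 s[j]='a': k: 1→0; π[25]=0 (border '')
j=26 s[j]='a': π[26]=0 (border '')
j=27 s[j]='a': π[27]=0 (border '')
j=28 s[j]='a': π[28]=0 (border '')
j=29 s[j]='b': π[29]=1 (border 'b')
j=30 s[j]='a': k: 1→0; π[30]=0 (border '')
j=31 s[j]='b': π[31]=1 (border 'b')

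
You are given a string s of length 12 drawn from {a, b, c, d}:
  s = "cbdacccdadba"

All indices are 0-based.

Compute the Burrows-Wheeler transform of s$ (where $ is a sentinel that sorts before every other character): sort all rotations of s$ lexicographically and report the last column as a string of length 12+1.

rank  rotation       last
    0  $cbdacccdadba  a
    1  a$cbdacccdadb  b
    2  acccdadba$cbd  d
    3  adba$cbdacccd  d
    4  ba$cbdacccdad  d
    5  bdacccdadba$c  c
    6  cbdacccdadba$  $
    7  cccdadba$cbda  a
    8  ccdadba$cbdac  c
    9  cdadba$cbdacc  c
   10  dacccdadba$cb  b
   11  dadba$cbdaccc  c
   12  dba$cbdacccda  a

abdddc$accbca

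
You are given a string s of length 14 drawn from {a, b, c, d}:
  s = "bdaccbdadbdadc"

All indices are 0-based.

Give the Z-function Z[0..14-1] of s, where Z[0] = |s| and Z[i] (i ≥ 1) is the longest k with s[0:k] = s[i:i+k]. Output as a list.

Z[0]=14
i=1: outside box; Z[1]=0
i=2: outside box; Z[2]=0
i=3: outside box; Z[3]=0
i=4: outside box; Z[4]=0
i=5: outside box; Z[5]=3 scan→box=[5,8)
i=6: min(r-i=2, Z[1]=0)=0; Z[6]=0
i=7: min(r-i=1, Z[2]=0)=0; Z[7]=0
i=8: outside box; Z[8]=0
i=9: outside box; Z[9]=3 scan→box=[9,12)
i=10: min(r-i=2, Z[1]=0)=0; Z[10]=0
i=11: min(r-i=1, Z[2]=0)=0; Z[11]=0
i=12: outside box; Z[12]=0
i=13: outside box; Z[13]=0

[14, 0, 0, 0, 0, 3, 0, 0, 0, 3, 0, 0, 0, 0]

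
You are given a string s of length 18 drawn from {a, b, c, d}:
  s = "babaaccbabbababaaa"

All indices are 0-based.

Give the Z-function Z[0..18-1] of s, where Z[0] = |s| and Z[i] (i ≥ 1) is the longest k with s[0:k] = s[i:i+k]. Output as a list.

Z[0]=18
i=1: fresh scan; Z[1]=0
i=2: fresh scan; Z[2]=2 extend→box=[2,4)
i=3: min(r-i=1, Z[1]=0)=0; Z[3]=0
i=4: fresh scan; Z[4]=0
i=5: fresh scan; Z[5]=0
i=6: fresh scan; Z[6]=0
i=7: fresh scan; Z[7]=3 extend→box=[7,10)
i=8: min(r-i=2, Z[1]=0)=0; Z[8]=0
i=9: min(r-i=1, Z[2]=2)=1; Z[9]=1
i=10: fresh scan; Z[10]=4 extend→box=[10,14)
i=11: min(r-i=3, Z[1]=0)=0; Z[11]=0
i=12: min(r-i=2, Z[2]=2)=2; Z[12]=5 extend→box=[12,17)
i=13: min(r-i=4, Z[1]=0)=0; Z[13]=0
i=14: min(r-i=3, Z[2]=2)=2; Z[14]=2
i=15: min(r-i=2, Z[3]=0)=0; Z[15]=0
i=16: min(r-i=1, Z[4]=0)=0; Z[16]=0
i=17: fresh scan; Z[17]=0

[18, 0, 2, 0, 0, 0, 0, 3, 0, 1, 4, 0, 5, 0, 2, 0, 0, 0]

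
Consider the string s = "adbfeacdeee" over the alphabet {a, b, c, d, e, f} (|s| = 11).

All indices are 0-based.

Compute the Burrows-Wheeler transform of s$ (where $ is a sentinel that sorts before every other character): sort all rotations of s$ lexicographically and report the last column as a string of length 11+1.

rank  rotation      last
    0  $adbfeacdeee  e
    1  acdeee$adbfe  e
    2  adbfeacdeee$  $
    3  bfeacdeee$ad  d
    4  cdeee$adbfea  a
    5  dbfeacdeee$a  a
    6  deee$adbfeac  c
    7  e$adbfeacdee  e
    8  eacdeee$adbf  f
    9  ee$adbfeacde  e
   10  eee$adbfeacd  d
   11  feacdeee$adb  b

ee$daacefedb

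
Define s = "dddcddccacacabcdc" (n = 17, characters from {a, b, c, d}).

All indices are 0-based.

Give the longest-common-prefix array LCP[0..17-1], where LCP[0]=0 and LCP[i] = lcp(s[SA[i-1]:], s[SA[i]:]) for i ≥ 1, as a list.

sorted suffixes:
  #0 SA[0]=12  'abcdc'
  #1 SA[1]=10  'acabcdc'
  #2 SA[2]=8  'acacabcdc'
  #3 SA[3]=13  'bcdc'
  #4 SA[4]=16  'c'
  #5 SA[5]=11  'cabcdc'
  #6 SA[6]=9  'cacabcdc'
  #7 SA[7]=7  'cacacabcdc'
  #8 SA[8]=6  'ccacacabcdc'
  #9 SA[9]=14  'cdc'
  #10 SA[10]=3  'cddccacacabcdc'
  #11 SA[11]=15  'dc'
  #12 SA[12]=5  'dccacacabcdc'
  #13 SA[13]=2  'dcddccacacabcdc'
  #14 SA[14]=4  'ddccacacabcdc'
  #15 SA[15]=1  'ddcddccacacabcdc'
  #16 SA[16]=0  'dddcddccacacabcdc'

SA = [12, 10, 8, 13, 16, 11, 9, 7, 6, 14, 3, 15, 5, 2, 4, 1, 0]
[i] adj suffixes → lcp
  [1] 12/10 → 1 ('a')
  [2] 10/8 → 3 ('aca')
  [3] 8/13 → 0 ('')
  [4] 13/16 → 0 ('')
  [5] 16/11 → 1 ('c')
  [6] 11/9 → 2 ('ca')
  [7] 9/7 → 4 ('caca')
  [8] 7/6 → 1 ('c')
  [9] 6/14 → 1 ('c')
  [10] 14/3 → 2 ('cd')
  [11] 3/15 → 0 ('')
  [12] 15/5 → 2 ('dc')
  [13] 5/2 → 2 ('dc')
  [14] 2/4 → 1 ('d')
  [15] 4/1 → 3 ('ddc')
  [16] 1/0 → 2 ('dd')

[0, 1, 3, 0, 0, 1, 2, 4, 1, 1, 2, 0, 2, 2, 1, 3, 2]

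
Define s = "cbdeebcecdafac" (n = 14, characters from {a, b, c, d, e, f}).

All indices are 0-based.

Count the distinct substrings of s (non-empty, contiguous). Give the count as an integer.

97

sorted suffixes:
  #0 SA[0]=12  'ac'
  #1 SA[1]=10  'afac'
  #2 SA[2]=5  'bcecdafac'
  #3 SA[3]=1  'bdeebcecdafac'
  #4 SA[4]=13  'c'
  #5 SA[5]=0  'cbdeebcecdafac'
  #6 SA[6]=8  'cdafac'
  #7 SA[7]=6  'cecdafac'
  #8 SA[8]=9  'dafac'
  #9 SA[9]=2  'deebcecdafac'
  #10 SA[10]=4  'ebcecdafac'
  #11 SA[11]=7  'ecdafac'
  #12 SA[12]=3  'eebcecdafac'
  #13 SA[13]=11  'fac'

SA = [12, 10, 5, 1, 13, 0, 8, 6, 9, 2, 4, 7, 3, 11]
[i] adj suffixes → lcp
  [1] 12/10 → 1 ('a')
  [2] 10/5 → 0 ('')
  [3] 5/1 → 1 ('b')
  [4] 1/13 → 0 ('')
  [5] 13/0 → 1 ('c')
  [6] 0/8 → 1 ('c')
  [7] 8/6 → 1 ('c')
  [8] 6/9 → 0 ('')
  [9] 9/2 → 1 ('d')
  [10] 2/4 → 0 ('')
  [11] 4/7 → 1 ('e')
  [12] 7/3 → 1 ('e')
  [13] 3/11 → 0 ('')

n(n+1)/2 = 14·15/2 = 105
Σ LCP = 0 + 1 + 0 + 1 + 0 + 1 + 1 + 1 + 0 + 1 + 0 + 1 + 1 + 0 = 8
distinct = 105 − 8 = 97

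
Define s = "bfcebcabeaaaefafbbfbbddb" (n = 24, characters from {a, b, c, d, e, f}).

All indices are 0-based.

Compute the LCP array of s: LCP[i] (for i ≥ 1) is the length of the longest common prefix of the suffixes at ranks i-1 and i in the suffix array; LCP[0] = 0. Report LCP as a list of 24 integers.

[0, 2, 1, 1, 1, 0, 1, 2, 1, 1, 1, 1, 2, 0, 1, 0, 1, 0, 1, 1, 0, 1, 3, 1]

rank | idx | suffix
   0 |   9 | aaaefafbbfbbddb
   1 |  10 | aaefafbbfbbddb
   2 |   6 | abeaaaefafbbfbbddb
   3 |  11 | aefafbbfbbddb
   4 |  14 | afbbfbbddb
   5 |  23 | b
   6 |  19 | bbddb
   7 |  16 | bbfbbddb
   8 |   4 | bcabeaaaefafbbfbbddb
   9 |  20 | bddb
  10 |   7 | beaaaefafbbfbbddb
  11 |  17 | bfbbddb
  12 |   0 | bfcebcabeaaaefafbbfbbddb
  13 |   5 | cabeaaaefafbbfbbddb
  14 |   2 | cebcabeaaaefafbbfbbddb
  15 |  22 | db
  16 |  21 | ddb
  17 |   8 | eaaaefafbbfbbddb
  18 |   3 | ebcabeaaaefafbbfbbddb
  19 |  12 | efafbbfbbddb
  20 |  13 | fafbbfbbddb
  21 |  18 | fbbddb
  22 |  15 | fbbfbbddb
  23 |   1 | fcebcabeaaaefafbbfbbddb

SA = [9, 10, 6, 11, 14, 23, 19, 16, 4, 20, 7, 17, 0, 5, 2, 22, 21, 8, 3, 12, 13, 18, 15, 1]
rank  pair      lcp
   1  s[9:],s[10:]  2  'aa'
   2  s[10:],s[6:]  1  'a'
   3  s[6:],s[11:]  1  'a'
   4  s[11:],s[14:]  1  'a'
   5  s[14:],s[23:]  0  ''
   6  s[23:],s[19:]  1  'b'
   7  s[19:],s[16:]  2  'bb'
   8  s[16:],s[4:]  1  'b'
   9  s[4:],s[20:]  1  'b'
  10  s[20:],s[7:]  1  'b'
  11  s[7:],s[17:]  1  'b'
  12  s[17:],s[0:]  2  'bf'
  13  s[0:],s[5:]  0  ''
  14  s[5:],s[2:]  1  'c'
  15  s[2:],s[22:]  0  ''
  16  s[22:],s[21:]  1  'd'
  17  s[21:],s[8:]  0  ''
  18  s[8:],s[3:]  1  'e'
  19  s[3:],s[12:]  1  'e'
  20  s[12:],s[13:]  0  ''
  21  s[13:],s[18:]  1  'f'
  22  s[18:],s[15:]  3  'fbb'
  23  s[15:],s[1:]  1  'f'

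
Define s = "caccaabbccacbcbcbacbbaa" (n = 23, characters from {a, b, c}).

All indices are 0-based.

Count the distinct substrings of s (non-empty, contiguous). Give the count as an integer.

237

rank→(start, suffix):
  0 → (22, 'a')
  1 → (21, 'aa')
  2 → (4, 'aabbccacbcbcbacbbaa')
  3 → (5, 'abbccacbcbcbacbbaa')
  4 → (17, 'acbbaa')
  5 → (10, 'acbcbcbacbbaa')
  6 → (1, 'accaabbccacbcbcbacbbaa')
  7 → (20, 'baa')
  8 → (16, 'bacbbaa')
  9 → (19, 'bbaa')
  10 → (6, 'bbccacbcbcbacbbaa')
  11 → (14, 'bcbacbbaa')
  12 → (12, 'bcbcbacbbaa')
  13 → (7, 'bccacbcbcbacbbaa')
  14 → (3, 'caabbccacbcbcbacbbaa')
  15 → (9, 'cacbcbcbacbbaa')
  16 → (0, 'caccaabbccacbcbcbacbbaa')
  17 → (15, 'cbacbbaa')
  18 → (18, 'cbbaa')
  19 → (13, 'cbcbacbbaa')
  20 → (11, 'cbcbcbacbbaa')
  21 → (2, 'ccaabbccacbcbcbacbbaa')
  22 → (8, 'ccacbcbcbacbbaa')

SA = [22, 21, 4, 5, 17, 10, 1, 20, 16, 19, 6, 14, 12, 7, 3, 9, 0, 15, 18, 13, 11, 2, 8]
[i] adj suffixes → lcp
  [1] 22/21 → 1 ('a')
  [2] 21/4 → 2 ('aa')
  [3] 4/5 → 1 ('a')
  [4] 5/17 → 1 ('a')
  [5] 17/10 → 3 ('acb')
  [6] 10/1 → 2 ('ac')
  [7] 1/20 → 0 ('')
  [8] 20/16 → 2 ('ba')
  [9] 16/19 → 1 ('b')
  [10] 19/6 → 2 ('bb')
  [11] 6/14 → 1 ('b')
  [12] 14/12 → 3 ('bcb')
  [13] 12/7 → 2 ('bc')
  [14] 7/3 → 0 ('')
  [15] 3/9 → 2 ('ca')
  [16] 9/0 → 3 ('cac')
  [17] 0/15 → 1 ('c')
  [18] 15/18 → 2 ('cb')
  [19] 18/13 → 2 ('cb')
  [20] 13/11 → 4 ('cbcb')
  [21] 11/2 → 1 ('c')
  [22] 2/8 → 3 ('cca')

n(n+1)/2 = 23·24/2 = 276
Σ LCP = 0 + 1 + 2 + 1 + 1 + 3 + 2 + 0 + 2 + 1 + 2 + 1 + 3 + 2 + 0 + 2 + 3 + 1 + 2 + 2 + 4 + 1 + 3 = 39
distinct = 276 − 39 = 237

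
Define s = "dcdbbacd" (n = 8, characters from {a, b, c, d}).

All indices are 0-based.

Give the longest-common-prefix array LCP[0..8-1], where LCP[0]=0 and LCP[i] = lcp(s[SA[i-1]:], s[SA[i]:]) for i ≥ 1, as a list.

[0, 0, 1, 0, 2, 0, 1, 1]

rank | idx | suffix
   0 |   5 | acd
   1 |   4 | bacd
   2 |   3 | bbacd
   3 |   6 | cd
   4 |   1 | cdbbacd
   5 |   7 | d
   6 |   2 | dbbacd
   7 |   0 | dcdbbacd

SA = [5, 4, 3, 6, 1, 7, 2, 0]
i: (SA[i-1],SA[i]) lcp shared
  1: (5,4) 0 ''
  2: (4,3) 1 'b'
  3: (3,6) 0 ''
  4: (6,1) 2 'cd'
  5: (1,7) 0 ''
  6: (7,2) 1 'd'
  7: (2,0) 1 'd'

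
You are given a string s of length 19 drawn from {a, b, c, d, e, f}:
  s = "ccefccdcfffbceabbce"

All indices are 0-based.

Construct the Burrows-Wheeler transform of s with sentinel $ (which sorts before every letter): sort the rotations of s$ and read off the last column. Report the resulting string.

eeabff$cbbcdccccfefc

rank  rotation              last
    0  $ccefccdcfffbceabbce  e
    1  abbce$ccefccdcfffbce  e
    2  bbce$ccefccdcfffbcea  a
    3  bce$ccefccdcfffbceab  b
    4  bceabbce$ccefccdcfff  f
    5  ccdcfffbceabbce$ccef  f
    6  ccefccdcfffbceabbce$  $
    7  cdcfffbceabbce$ccefc  c
    8  ce$ccefccdcfffbceabb  b
    9  ceabbce$ccefccdcfffb  b
   10  cefccdcfffbceabbce$c  c
   11  cfffbceabbce$ccefccd  d
   12  dcfffbceabbce$ccefcc  c
   13  e$ccefccdcfffbceabbc  c
   14  eabbce$ccefccdcfffbc  c
   15  efccdcfffbceabbce$cc  c
   16  fbceabbce$ccefccdcff  f
   17  fccdcfffbceabbce$cce  e
   18  ffbceabbce$ccefccdcf  f
   19  fffbceabbce$ccefccdc  c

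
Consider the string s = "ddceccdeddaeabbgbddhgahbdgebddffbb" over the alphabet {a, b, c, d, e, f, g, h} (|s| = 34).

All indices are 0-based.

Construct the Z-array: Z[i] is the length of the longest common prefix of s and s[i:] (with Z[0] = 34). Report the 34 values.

Z[0]=34
i=1: fresh scan; Z[1]=1 scan→box=[1,2)
i=2: fresh scan; Z[2]=0
i=3: fresh scan; Z[3]=0
i=4: fresh scan; Z[4]=0
i=5: fresh scan; Z[5]=0
i=6: fresh scan; Z[6]=1 scan→box=[6,7)
i=7: fresh scan; Z[7]=0
i=8: fresh scan; Z[8]=2 scan→box=[8,10)
i=9: min(r-i=1, Z[1]=1)=1; Z[9]=1
i=10: fresh scan; Z[10]=0
i=11: fresh scan; Z[11]=0
i=12: fresh scan; Z[12]=0
i=13: fresh scan; Z[13]=0
i=14: fresh scan; Z[14]=0
i=15: fresh scan; Z[15]=0
i=16: fresh scan; Z[16]=0
i=17: fresh scan; Z[17]=2 scan→box=[17,19)
i=18: min(r-i=1, Z[1]=1)=1; Z[18]=1
i=19: fresh scan; Z[19]=0
i=20: fresh scan; Z[20]=0
i=21: fresh scan; Z[21]=0
i=22: fresh scan; Z[22]=0
i=23: fresh scan; Z[23]=0
i=24: fresh scan; Z[24]=1 scan→box=[24,25)
i=25: fresh scan; Z[25]=0
i=26: fresh scan; Z[26]=0
i=27: fresh scan; Z[27]=0
i=28: fresh scan; Z[28]=2 scan→box=[28,30)
i=29: min(r-i=1, Z[1]=1)=1; Z[29]=1
i=30: fresh scan; Z[30]=0
i=31: fresh scan; Z[31]=0
i=32: fresh scan; Z[32]=0
i=33: fresh scan; Z[33]=0

[34, 1, 0, 0, 0, 0, 1, 0, 2, 1, 0, 0, 0, 0, 0, 0, 0, 2, 1, 0, 0, 0, 0, 0, 1, 0, 0, 0, 2, 1, 0, 0, 0, 0]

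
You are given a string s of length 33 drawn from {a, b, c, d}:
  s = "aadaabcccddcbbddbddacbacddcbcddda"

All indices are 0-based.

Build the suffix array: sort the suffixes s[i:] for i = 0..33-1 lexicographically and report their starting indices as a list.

rank→(start, suffix):
  0 → (32, 'a')
  1 → (3, 'aabcccddcbbddbddacbacddcbcddda')
  2 → (0, 'aadaabcccddcbbddbddacbacddcbcddda')
  3 → (4, 'abcccddcbbddbddacbacddcbcddda')
  4 → (19, 'acbacddcbcddda')
  5 → (22, 'acddcbcddda')
  6 → (1, 'adaabcccddcbbddbddacbacddcbcddda')
  7 → (21, 'bacddcbcddda')
  8 → (12, 'bbddbddacbacddcbcddda')
  9 → (5, 'bcccddcbbddbddacbacddcbcddda')
  10 → (27, 'bcddda')
  11 → (16, 'bddacbacddcbcddda')
  12 → (13, 'bddbddacbacddcbcddda')
  13 → (20, 'cbacddcbcddda')
  14 → (11, 'cbbddbddacbacddcbcddda')
  15 → (26, 'cbcddda')
  16 → (6, 'cccddcbbddbddacbacddcbcddda')
  17 → (7, 'ccddcbbddbddacbacddcbcddda')
  18 → (8, 'cddcbbddbddacbacddcbcddda')
  19 → (23, 'cddcbcddda')
  20 → (28, 'cddda')
  21 → (31, 'da')
  22 → (2, 'daabcccddcbbddbddacbacddcbcddda')
  23 → (18, 'dacbacddcbcddda')
  24 → (15, 'dbddacbacddcbcddda')
  25 → (10, 'dcbbddbddacbacddcbcddda')
  26 → (25, 'dcbcddda')
  27 → (30, 'dda')
  28 → (17, 'ddacbacddcbcddda')
  29 → (14, 'ddbddacbacddcbcddda')
  30 → (9, 'ddcbbddbddacbacddcbcddda')
  31 → (24, 'ddcbcddda')
  32 → (29, 'ddda')

[32, 3, 0, 4, 19, 22, 1, 21, 12, 5, 27, 16, 13, 20, 11, 26, 6, 7, 8, 23, 28, 31, 2, 18, 15, 10, 25, 30, 17, 14, 9, 24, 29]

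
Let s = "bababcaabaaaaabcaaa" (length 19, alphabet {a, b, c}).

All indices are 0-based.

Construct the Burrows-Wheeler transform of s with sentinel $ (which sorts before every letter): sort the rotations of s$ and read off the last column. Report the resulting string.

rank  rotation              last
    0  $bababcaabaaaaabcaaa  a
    1  a$bababcaabaaaaabcaa  a
    2  aa$bababcaabaaaaabca  a
    3  aaa$bababcaabaaaaabc  c
    4  aaaaabcaaa$bababcaab  b
    5  aaaabcaaa$bababcaaba  a
    6  aaabcaaa$bababcaabaa  a
    7  aabaaaaabcaaa$bababc  c
    8  aabcaaa$bababcaabaaa  a
    9  abaaaaabcaaa$bababca  a
   10  ababcaabaaaaabcaaa$b  b
   11  abcaaa$bababcaabaaaa  a
   12  abcaabaaaaabcaaa$bab  b
   13  baaaaabcaaa$bababcaa  a
   14  bababcaabaaaaabcaaa$  $
   15  babcaabaaaaabcaaa$ba  a
   16  bcaaa$bababcaabaaaaa  a
   17  bcaabaaaaabcaaa$baba  a
   18  caaa$bababcaabaaaaab  b
   19  caabaaaaabcaaa$babab  b

aaacbaacaababa$aaabb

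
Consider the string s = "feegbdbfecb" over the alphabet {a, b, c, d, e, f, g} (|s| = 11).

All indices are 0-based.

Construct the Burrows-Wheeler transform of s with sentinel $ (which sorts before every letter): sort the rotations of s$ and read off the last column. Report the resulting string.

bcgdebffeb$e

rank  rotation      last
    0  $feegbdbfecb  b
    1  b$feegbdbfec  c
    2  bdbfecb$feeg  g
    3  bfecb$feegbd  d
    4  cb$feegbdbfe  e
    5  dbfecb$feegb  b
    6  ecb$feegbdbf  f
    7  eegbdbfecb$f  f
    8  egbdbfecb$fe  e
    9  fecb$feegbdb  b
   10  feegbdbfecb$  $
   11  gbdbfecb$fee  e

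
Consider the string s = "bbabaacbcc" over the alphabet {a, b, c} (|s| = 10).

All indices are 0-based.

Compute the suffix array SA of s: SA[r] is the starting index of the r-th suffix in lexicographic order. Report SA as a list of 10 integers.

[4, 2, 5, 3, 1, 0, 7, 9, 6, 8]

rank→(start, suffix):
  0 → (4, 'aacbcc')
  1 → (2, 'abaacbcc')
  2 → (5, 'acbcc')
  3 → (3, 'baacbcc')
  4 → (1, 'babaacbcc')
  5 → (0, 'bbabaacbcc')
  6 → (7, 'bcc')
  7 → (9, 'c')
  8 → (6, 'cbcc')
  9 → (8, 'cc')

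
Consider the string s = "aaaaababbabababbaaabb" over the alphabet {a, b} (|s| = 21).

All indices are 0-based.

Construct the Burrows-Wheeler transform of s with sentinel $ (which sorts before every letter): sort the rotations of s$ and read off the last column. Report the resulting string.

b$aabaabbaabbbbbaaaaaa

rank  rotation                last
    0  $aaaaababbabababbaaabb  b
    1  aaaaababbabababbaaabb$  $
    2  aaaababbabababbaaabb$a  a
    3  aaababbabababbaaabb$aa  a
    4  aaabb$aaaaababbabababb  b
    5  aababbabababbaaabb$aaa  a
    6  aabb$aaaaababbabababba  a
    7  abababbaaabb$aaaaababb  b
    8  ababbaaabb$aaaaababbab  b
    9  ababbabababbaaabb$aaaa  a
   10  abb$aaaaababbabababbaa  a
   11  abbaaabb$aaaaababbabab  b
   12  abbabababbaaabb$aaaaab  b
   13  b$aaaaababbabababbaaab  b
   14  baaabb$aaaaababbababab  b
   15  babababbaaabb$aaaaabab  b
   16  bababbaaabb$aaaaababba  a
   17  babbaaabb$aaaaababbaba  a
   18  babbabababbaaabb$aaaaa  a
   19  bb$aaaaababbabababbaaa  a
   20  bbaaabb$aaaaababbababa  a
   21  bbabababbaaabb$aaaaaba  a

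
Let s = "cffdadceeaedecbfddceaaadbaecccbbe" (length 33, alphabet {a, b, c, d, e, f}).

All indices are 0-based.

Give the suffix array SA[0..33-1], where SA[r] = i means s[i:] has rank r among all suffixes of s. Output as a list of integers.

[20, 21, 22, 4, 25, 9, 24, 30, 31, 14, 29, 13, 28, 27, 18, 6, 0, 3, 23, 17, 5, 16, 11, 32, 19, 8, 12, 26, 10, 7, 2, 15, 1]

rank | idx | suffix
   0 |  20 | aaadbaecccbbe
   1 |  21 | aadbaecccbbe
   2 |  22 | adbaecccbbe
   3 |   4 | adceeaedecbfddceaaadbaecccbbe
   4 |  25 | aecccbbe
   5 |   9 | aedecbfddceaaadbaecccbbe
   6 |  24 | baecccbbe
   7 |  30 | bbe
   8 |  31 | be
   9 |  14 | bfddceaaadbaecccbbe
  10 |  29 | cbbe
  11 |  13 | cbfddceaaadbaecccbbe
  12 |  28 | ccbbe
  13 |  27 | cccbbe
  14 |  18 | ceaaadbaecccbbe
  15 |   6 | ceeaedecbfddceaaadbaecccbbe
  16 |   0 | cffdadceeaedecbfddceaaadbaecccbbe
  17 |   3 | dadceeaedecbfddceaaadbaecccbbe
  18 |  23 | dbaecccbbe
  19 |  17 | dceaaadbaecccbbe
  20 |   5 | dceeaedecbfddceaaadbaecccbbe
  21 |  16 | ddceaaadbaecccbbe
  22 |  11 | decbfddceaaadbaecccbbe
  23 |  32 | e
  24 |  19 | eaaadbaecccbbe
  25 |   8 | eaedecbfddceaaadbaecccbbe
  26 |  12 | ecbfddceaaadbaecccbbe
  27 |  26 | ecccbbe
  28 |  10 | edecbfddceaaadbaecccbbe
  29 |   7 | eeaedecbfddceaaadbaecccbbe
  30 |   2 | fdadceeaedecbfddceaaadbaecccbbe
  31 |  15 | fddceaaadbaecccbbe
  32 |   1 | ffdadceeaedecbfddceaaadbaecccbbe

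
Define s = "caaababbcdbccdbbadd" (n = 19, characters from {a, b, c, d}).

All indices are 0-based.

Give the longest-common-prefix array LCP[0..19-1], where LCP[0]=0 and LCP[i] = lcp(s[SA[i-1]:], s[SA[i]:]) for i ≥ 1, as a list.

rank→(start, suffix):
  0 → (1, 'aaababbcdbccdbbadd')
  1 → (2, 'aababbcdbccdbbadd')
  2 → (3, 'ababbcdbccdbbadd')
  3 → (5, 'abbcdbccdbbadd')
  4 → (16, 'add')
  5 → (4, 'babbcdbccdbbadd')
  6 → (15, 'badd')
  7 → (14, 'bbadd')
  8 → (6, 'bbcdbccdbbadd')
  9 → (10, 'bccdbbadd')
  10 → (7, 'bcdbccdbbadd')
  11 → (0, 'caaababbcdbccdbbadd')
  12 → (11, 'ccdbbadd')
  13 → (12, 'cdbbadd')
  14 → (8, 'cdbccdbbadd')
  15 → (18, 'd')
  16 → (13, 'dbbadd')
  17 → (9, 'dbccdbbadd')
  18 → (17, 'dd')

SA = [1, 2, 3, 5, 16, 4, 15, 14, 6, 10, 7, 0, 11, 12, 8, 18, 13, 9, 17]
i: (SA[i-1],SA[i]) lcp shared
  1: (1,2) 2 'aa'
  2: (2,3) 1 'a'
  3: (3,5) 2 'ab'
  4: (5,16) 1 'a'
  5: (16,4) 0 ''
  6: (4,15) 2 'ba'
  7: (15,14) 1 'b'
  8: (14,6) 2 'bb'
  9: (6,10) 1 'b'
  10: (10,7) 2 'bc'
  11: (7,0) 0 ''
  12: (0,11) 1 'c'
  13: (11,12) 1 'c'
  14: (12,8) 3 'cdb'
  15: (8,18) 0 ''
  16: (18,13) 1 'd'
  17: (13,9) 2 'db'
  18: (9,17) 1 'd'

[0, 2, 1, 2, 1, 0, 2, 1, 2, 1, 2, 0, 1, 1, 3, 0, 1, 2, 1]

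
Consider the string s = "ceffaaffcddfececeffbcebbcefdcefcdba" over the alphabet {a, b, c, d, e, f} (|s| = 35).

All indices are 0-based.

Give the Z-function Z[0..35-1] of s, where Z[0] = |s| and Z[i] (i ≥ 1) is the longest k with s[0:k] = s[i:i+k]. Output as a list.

Z[0]=35
i=1: fresh scan; Z[1]=0
i=2: fresh scan; Z[2]=0
i=3: fresh scan; Z[3]=0
i=4: fresh scan; Z[4]=0
i=5: fresh scan; Z[5]=0
i=6: fresh scan; Z[6]=0
i=7: fresh scan; Z[7]=0
i=8: fresh scan; Z[8]=1 scan→box=[8,9)
i=9: fresh scan; Z[9]=0
i=10: fresh scan; Z[10]=0
i=11: fresh scan; Z[11]=0
i=12: fresh scan; Z[12]=0
i=13: fresh scan; Z[13]=2 scan→box=[13,15)
i=14: min(r-i=1, Z[1]=0)=0; Z[14]=0
i=15: fresh scan; Z[15]=4 scan→box=[15,19)
i=16: min(r-i=3, Z[1]=0)=0; Z[16]=0
i=17: min(r-i=2, Z[2]=0)=0; Z[17]=0
i=18: min(r-i=1, Z[3]=0)=0; Z[18]=0
i=19: fresh scan; Z[19]=0
i=20: fresh scan; Z[20]=2 scan→box=[20,22)
i=21: min(r-i=1, Z[1]=0)=0; Z[21]=0
i=22: fresh scan; Z[22]=0
i=23: fresh scan; Z[23]=0
i=24: fresh scan; Z[24]=3 scan→box=[24,27)
i=25: min(r-i=2, Z[1]=0)=0; Z[25]=0
i=26: min(r-i=1, Z[2]=0)=0; Z[26]=0
i=27: fresh scan; Z[27]=0
i=28: fresh scan; Z[28]=3 scan→box=[28,31)
i=29: min(r-i=2, Z[1]=0)=0; Z[29]=0
i=30: min(r-i=1, Z[2]=0)=0; Z[30]=0
i=31: fresh scan; Z[31]=1 scan→box=[31,32)
i=32: fresh scan; Z[32]=0
i=33: fresh scan; Z[33]=0
i=34: fresh scan; Z[34]=0

[35, 0, 0, 0, 0, 0, 0, 0, 1, 0, 0, 0, 0, 2, 0, 4, 0, 0, 0, 0, 2, 0, 0, 0, 3, 0, 0, 0, 3, 0, 0, 1, 0, 0, 0]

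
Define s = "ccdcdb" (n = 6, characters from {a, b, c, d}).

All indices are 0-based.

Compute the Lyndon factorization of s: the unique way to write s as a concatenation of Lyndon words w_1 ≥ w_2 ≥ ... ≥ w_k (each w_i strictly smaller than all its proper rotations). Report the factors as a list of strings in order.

["ccdcd", "b"]

emit factor 1: 'ccdcd' (i=0, period=5)
emit factor 2: 'b' (i=5, period=1)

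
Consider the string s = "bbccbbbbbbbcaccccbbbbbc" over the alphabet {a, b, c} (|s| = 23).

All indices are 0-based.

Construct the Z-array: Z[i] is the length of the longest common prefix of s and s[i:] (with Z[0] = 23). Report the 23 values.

Z[0]=23
i=1: outside box; Z[1]=1 grow→box=[1,2)
i=2: outside box; Z[2]=0
i=3: outside box; Z[3]=0
i=4: outside box; Z[4]=2 grow→box=[4,6)
i=5: min(r-i=1, Z[1]=1)=1; Z[5]=2 grow→box=[5,7)
i=6: min(r-i=1, Z[1]=1)=1; Z[6]=2 grow→box=[6,8)
i=7: min(r-i=1, Z[1]=1)=1; Z[7]=2 grow→box=[7,9)
i=8: min(r-i=1, Z[1]=1)=1; Z[8]=2 grow→box=[8,10)
i=9: min(r-i=1, Z[1]=1)=1; Z[9]=3 grow→box=[9,12)
i=10: min(r-i=2, Z[1]=1)=1; Z[10]=1
i=11: min(r-i=1, Z[2]=0)=0; Z[11]=0
i=12: outside box; Z[12]=0
i=13: outside box; Z[13]=0
i=14: outside box; Z[14]=0
i=15: outside box; Z[15]=0
i=16: outside box; Z[16]=0
i=17: outside box; Z[17]=2 grow→box=[17,19)
i=18: min(r-i=1, Z[1]=1)=1; Z[18]=2 grow→box=[18,20)
i=19: min(r-i=1, Z[1]=1)=1; Z[19]=2 grow→box=[19,21)
i=20: min(r-i=1, Z[1]=1)=1; Z[20]=3 grow→box=[20,23)
i=21: min(r-i=2, Z[1]=1)=1; Z[21]=1
i=22: min(r-i=1, Z[2]=0)=0; Z[22]=0

[23, 1, 0, 0, 2, 2, 2, 2, 2, 3, 1, 0, 0, 0, 0, 0, 0, 2, 2, 2, 3, 1, 0]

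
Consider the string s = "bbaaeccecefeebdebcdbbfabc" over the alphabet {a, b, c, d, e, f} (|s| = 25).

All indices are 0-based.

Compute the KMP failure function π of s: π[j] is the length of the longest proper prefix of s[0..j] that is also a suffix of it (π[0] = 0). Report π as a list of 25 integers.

[0, 1, 0, 0, 0, 0, 0, 0, 0, 0, 0, 0, 0, 1, 0, 0, 1, 0, 0, 1, 2, 0, 0, 1, 0]

π[0] = 0
j=1 s[j]='b': π[1]=1 (border 'b')
j=2 s[j]='a': k: 1→0; π[2]=0 (border '')
j=3 s[j]='a': π[3]=0 (border '')
j=4 s[j]='e': π[4]=0 (border '')
j=5 s[j]='c': π[5]=0 (border '')
j=6 s[j]='c': π[6]=0 (border '')
j=7 s[j]='e': π[7]=0 (border '')
j=8 s[j]='c': π[8]=0 (border '')
j=9 s[j]='e': π[9]=0 (border '')
j=10 s[j]='f': π[10]=0 (border '')
j=11 s[j]='e': π[11]=0 (border '')
j=12 s[j]='e': π[12]=0 (border '')
j=13 s[j]='b': π[13]=1 (border 'b')
j=14 s[j]='d': k: 1→0; π[14]=0 (border '')
j=15 s[j]='e': π[15]=0 (border '')
j=16 s[j]='b': π[16]=1 (border 'b')
j=17 s[j]='c': k: 1→0; π[17]=0 (border '')
j=18 s[j]='d': π[18]=0 (border '')
j=19 s[j]='b': π[19]=1 (border 'b')
j=20 s[j]='b': π[20]=2 (border 'bb')
j=21 s[j]='f': k: 2→1→0; π[21]=0 (border '')
j=22 s[j]='a': π[22]=0 (border '')
j=23 s[j]='b': π[23]=1 (border 'b')
j=24 s[j]='c': k: 1→0; π[24]=0 (border '')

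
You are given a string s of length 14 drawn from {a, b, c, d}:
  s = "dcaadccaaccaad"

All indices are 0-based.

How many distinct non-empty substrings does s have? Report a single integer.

sorted suffixes:
  #0 SA[0]=7  'aaccaad'
  #1 SA[1]=11  'aad'
  #2 SA[2]=2  'aadccaaccaad'
  #3 SA[3]=8  'accaad'
  #4 SA[4]=12  'ad'
  #5 SA[5]=3  'adccaaccaad'
  #6 SA[6]=6  'caaccaad'
  #7 SA[7]=10  'caad'
  #8 SA[8]=1  'caadccaaccaad'
  #9 SA[9]=5  'ccaaccaad'
  #10 SA[10]=9  'ccaad'
  #11 SA[11]=13  'd'
  #12 SA[12]=0  'dcaadccaaccaad'
  #13 SA[13]=4  'dccaaccaad'

SA = [7, 11, 2, 8, 12, 3, 6, 10, 1, 5, 9, 13, 0, 4]
rank  pair      lcp
   1  s[7:],s[11:]  2  'aa'
   2  s[11:],s[2:]  3  'aad'
   3  s[2:],s[8:]  1  'a'
   4  s[8:],s[12:]  1  'a'
   5  s[12:],s[3:]  2  'ad'
   6  s[3:],s[6:]  0  ''
   7  s[6:],s[10:]  3  'caa'
   8  s[10:],s[1:]  4  'caad'
   9  s[1:],s[5:]  1  'c'
  10  s[5:],s[9:]  4  'ccaa'
  11  s[9:],s[13:]  0  ''
  12  s[13:],s[0:]  1  'd'
  13  s[0:],s[4:]  2  'dc'

n(n+1)/2 = 14·15/2 = 105
Σ LCP = 0 + 2 + 3 + 1 + 1 + 2 + 0 + 3 + 4 + 1 + 4 + 0 + 1 + 2 = 24
distinct = 105 − 24 = 81

81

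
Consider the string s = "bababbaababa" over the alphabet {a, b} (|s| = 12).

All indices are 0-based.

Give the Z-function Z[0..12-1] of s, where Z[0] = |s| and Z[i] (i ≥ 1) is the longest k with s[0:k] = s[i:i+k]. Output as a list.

Z[0]=12
i=1: fresh scan; Z[1]=0
i=2: fresh scan; Z[2]=3 scan→box=[2,5)
i=3: min(r-i=2, Z[1]=0)=0; Z[3]=0
i=4: min(r-i=1, Z[2]=3)=1; Z[4]=1
i=5: fresh scan; Z[5]=2 scan→box=[5,7)
i=6: min(r-i=1, Z[1]=0)=0; Z[6]=0
i=7: fresh scan; Z[7]=0
i=8: fresh scan; Z[8]=4 scan→box=[8,12)
i=9: min(r-i=3, Z[1]=0)=0; Z[9]=0
i=10: min(r-i=2, Z[2]=3)=2; Z[10]=2
i=11: min(r-i=1, Z[3]=0)=0; Z[11]=0

[12, 0, 3, 0, 1, 2, 0, 0, 4, 0, 2, 0]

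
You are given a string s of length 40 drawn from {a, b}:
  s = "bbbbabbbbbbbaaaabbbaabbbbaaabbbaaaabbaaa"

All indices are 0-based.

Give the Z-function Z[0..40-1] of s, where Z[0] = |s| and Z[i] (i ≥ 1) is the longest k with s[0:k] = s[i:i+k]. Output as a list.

[40, 3, 2, 1, 0, 4, 4, 4, 5, 3, 2, 1, 0, 0, 0, 0, 3, 2, 1, 0, 0, 5, 3, 2, 1, 0, 0, 0, 3, 2, 1, 0, 0, 0, 0, 2, 1, 0, 0, 0]

Z[0]=40
i=1: outside box; Z[1]=3 grow→box=[1,4)
i=2: min(r-i=2, Z[1]=3)=2; Z[2]=2
i=3: min(r-i=1, Z[2]=2)=1; Z[3]=1
i=4: outside box; Z[4]=0
i=5: outside box; Z[5]=4 grow→box=[5,9)
i=6: min(r-i=3, Z[1]=3)=3; Z[6]=4 grow→box=[6,10)
i=7: min(r-i=3, Z[1]=3)=3; Z[7]=4 grow→box=[7,11)
i=8: min(r-i=3, Z[1]=3)=3; Z[8]=5 grow→box=[8,13)
i=9: min(r-i=4, Z[1]=3)=3; Z[9]=3
i=10: min(r-i=3, Z[2]=2)=2; Z[10]=2
i=11: min(r-i=2, Z[3]=1)=1; Z[11]=1
i=12: min(r-i=1, Z[4]=0)=0; Z[12]=0
i=13: outside box; Z[13]=0
i=14: outside box; Z[14]=0
i=15: outside box; Z[15]=0
i=16: outside box; Z[16]=3 grow→box=[16,19)
i=17: min(r-i=2, Z[1]=3)=2; Z[17]=2
i=18: min(r-i=1, Z[2]=2)=1; Z[18]=1
i=19: outside box; Z[19]=0
i=20: outside box; Z[20]=0
i=21: outside box; Z[21]=5 grow→box=[21,26)
i=22: min(r-i=4, Z[1]=3)=3; Z[22]=3
i=23: min(r-i=3, Z[2]=2)=2; Z[23]=2
i=24: min(r-i=2, Z[3]=1)=1; Z[24]=1
i=25: min(r-i=1, Z[4]=0)=0; Z[25]=0
i=26: outside box; Z[26]=0
i=27: outside box; Z[27]=0
i=28: outside box; Z[28]=3 grow→box=[28,31)
i=29: min(r-i=2, Z[1]=3)=2; Z[29]=2
i=30: min(r-i=1, Z[2]=2)=1; Z[30]=1
i=31: outside box; Z[31]=0
i=32: outside box; Z[32]=0
i=33: outside box; Z[33]=0
i=34: outside box; Z[34]=0
i=35: outside box; Z[35]=2 grow→box=[35,37)
i=36: min(r-i=1, Z[1]=3)=1; Z[36]=1
i=37: outside box; Z[37]=0
i=38: outside box; Z[38]=0
i=39: outside box; Z[39]=0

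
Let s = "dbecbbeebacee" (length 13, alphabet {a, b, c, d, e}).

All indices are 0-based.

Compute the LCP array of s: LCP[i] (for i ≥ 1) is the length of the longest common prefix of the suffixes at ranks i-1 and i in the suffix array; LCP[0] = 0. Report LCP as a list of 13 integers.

[0, 0, 1, 1, 2, 0, 1, 0, 0, 1, 1, 1, 2]

rank→(start, suffix):
  0 → (9, 'acee')
  1 → (8, 'bacee')
  2 → (4, 'bbeebacee')
  3 → (1, 'becbbeebacee')
  4 → (5, 'beebacee')
  5 → (3, 'cbbeebacee')
  6 → (10, 'cee')
  7 → (0, 'dbecbbeebacee')
  8 → (12, 'e')
  9 → (7, 'ebacee')
  10 → (2, 'ecbbeebacee')
  11 → (11, 'ee')
  12 → (6, 'eebacee')

SA = [9, 8, 4, 1, 5, 3, 10, 0, 12, 7, 2, 11, 6]
[i] adj suffixes → lcp
  [1] 9/8 → 0 ('')
  [2] 8/4 → 1 ('b')
  [3] 4/1 → 1 ('b')
  [4] 1/5 → 2 ('be')
  [5] 5/3 → 0 ('')
  [6] 3/10 → 1 ('c')
  [7] 10/0 → 0 ('')
  [8] 0/12 → 0 ('')
  [9] 12/7 → 1 ('e')
  [10] 7/2 → 1 ('e')
  [11] 2/11 → 1 ('e')
  [12] 11/6 → 2 ('ee')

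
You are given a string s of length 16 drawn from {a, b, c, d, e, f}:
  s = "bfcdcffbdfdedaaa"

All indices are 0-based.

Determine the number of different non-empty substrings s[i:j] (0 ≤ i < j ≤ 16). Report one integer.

rank→(start, suffix):
  0 → (15, 'a')
  1 → (14, 'aa')
  2 → (13, 'aaa')
  3 → (7, 'bdfdedaaa')
  4 → (0, 'bfcdcffbdfdedaaa')
  5 → (2, 'cdcffbdfdedaaa')
  6 → (4, 'cffbdfdedaaa')
  7 → (12, 'daaa')
  8 → (3, 'dcffbdfdedaaa')
  9 → (10, 'dedaaa')
  10 → (8, 'dfdedaaa')
  11 → (11, 'edaaa')
  12 → (6, 'fbdfdedaaa')
  13 → (1, 'fcdcffbdfdedaaa')
  14 → (9, 'fdedaaa')
  15 → (5, 'ffbdfdedaaa')

SA = [15, 14, 13, 7, 0, 2, 4, 12, 3, 10, 8, 11, 6, 1, 9, 5]
[i] adj suffixes → lcp
  [1] 15/14 → 1 ('a')
  [2] 14/13 → 2 ('aa')
  [3] 13/7 → 0 ('')
  [4] 7/0 → 1 ('b')
  [5] 0/2 → 0 ('')
  [6] 2/4 → 1 ('c')
  [7] 4/12 → 0 ('')
  [8] 12/3 → 1 ('d')
  [9] 3/10 → 1 ('d')
  [10] 10/8 → 1 ('d')
  [11] 8/11 → 0 ('')
  [12] 11/6 → 0 ('')
  [13] 6/1 → 1 ('f')
  [14] 1/9 → 1 ('f')
  [15] 9/5 → 1 ('f')

n(n+1)/2 = 16·17/2 = 136
Σ LCP = 0 + 1 + 2 + 0 + 1 + 0 + 1 + 0 + 1 + 1 + 1 + 0 + 0 + 1 + 1 + 1 = 11
distinct = 136 − 11 = 125

125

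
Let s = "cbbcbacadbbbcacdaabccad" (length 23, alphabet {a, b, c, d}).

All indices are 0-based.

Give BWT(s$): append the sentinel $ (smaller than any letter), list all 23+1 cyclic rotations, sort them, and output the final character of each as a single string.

ddabccccdbcbbabcab$baaca

rank  rotation                  last
    0  $cbbcbacadbbbcacdaabccad  d
    1  aabccad$cbbcbacadbbbcacd  d
    2  abccad$cbbcbacadbbbcacda  a
    3  acadbbbcacdaabccad$cbbcb  b
    4  acdaabccad$cbbcbacadbbbc  c
    5  ad$cbbcbacadbbbcacdaabcc  c
    6  adbbbcacdaabccad$cbbcbac  c
    7  bacadbbbcacdaabccad$cbbc  c
    8  bbbcacdaabccad$cbbcbacad  d
    9  bbcacdaabccad$cbbcbacadb  b
   10  bbcbacadbbbcacdaabccad$c  c
   11  bcacdaabccad$cbbcbacadbb  b
   12  bcbacadbbbcacdaabccad$cb  b
   13  bccad$cbbcbacadbbbcacdaa  a
   14  cacdaabccad$cbbcbacadbbb  b
   15  cad$cbbcbacadbbbcacdaabc  c
   16  cadbbbcacdaabccad$cbbcba  a
   17  cbacadbbbcacdaabccad$cbb  b
   18  cbbcbacadbbbcacdaabccad$  $
   19  ccad$cbbcbacadbbbcacdaab  b
   20  cdaabccad$cbbcbacadbbbca  a
   21  d$cbbcbacadbbbcacdaabcca  a
   22  daabccad$cbbcbacadbbbcac  c
   23  dbbbcacdaabccad$cbbcbaca  a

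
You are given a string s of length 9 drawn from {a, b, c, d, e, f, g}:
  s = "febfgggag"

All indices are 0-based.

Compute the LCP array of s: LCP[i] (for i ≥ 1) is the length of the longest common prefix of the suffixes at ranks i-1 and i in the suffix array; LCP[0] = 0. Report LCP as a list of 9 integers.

[0, 0, 0, 0, 1, 0, 1, 1, 2]

rank→(start, suffix):
  0 → (7, 'ag')
  1 → (2, 'bfgggag')
  2 → (1, 'ebfgggag')
  3 → (0, 'febfgggag')
  4 → (3, 'fgggag')
  5 → (8, 'g')
  6 → (6, 'gag')
  7 → (5, 'ggag')
  8 → (4, 'gggag')

SA = [7, 2, 1, 0, 3, 8, 6, 5, 4]
rank  pair      lcp
   1  s[7:],s[2:]  0  ''
   2  s[2:],s[1:]  0  ''
   3  s[1:],s[0:]  0  ''
   4  s[0:],s[3:]  1  'f'
   5  s[3:],s[8:]  0  ''
   6  s[8:],s[6:]  1  'g'
   7  s[6:],s[5:]  1  'g'
   8  s[5:],s[4:]  2  'gg'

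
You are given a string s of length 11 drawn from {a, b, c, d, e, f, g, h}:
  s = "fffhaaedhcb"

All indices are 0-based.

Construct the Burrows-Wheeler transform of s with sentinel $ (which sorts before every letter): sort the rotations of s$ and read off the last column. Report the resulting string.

bhachea$fffd

rank  rotation      last
    0  $fffhaaedhcb  b
    1  aaedhcb$fffh  h
    2  aedhcb$fffha  a
    3  b$fffhaaedhc  c
    4  cb$fffhaaedh  h
    5  dhcb$fffhaae  e
    6  edhcb$fffhaa  a
    7  fffhaaedhcb$  $
    8  ffhaaedhcb$f  f
    9  fhaaedhcb$ff  f
   10  haaedhcb$fff  f
   11  hcb$fffhaaed  d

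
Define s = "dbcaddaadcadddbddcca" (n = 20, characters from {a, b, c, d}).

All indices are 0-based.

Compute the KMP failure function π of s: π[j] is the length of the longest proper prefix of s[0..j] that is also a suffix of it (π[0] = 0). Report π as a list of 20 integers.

[0, 0, 0, 0, 1, 1, 0, 0, 1, 0, 0, 1, 1, 1, 2, 1, 1, 0, 0, 0]

π[0] = 0
j=1 s[j]='b': π[1]=0 (border '')
j=2 s[j]='c': π[2]=0 (border '')
j=3 s[j]='a': π[3]=0 (border '')
j=4 s[j]='d': π[4]=1 (border 'd')
j=5 s[j]='d': k: 1→0; π[5]=1 (border 'd')
j=6 s[j]='a': k: 1→0; π[6]=0 (border '')
j=7 s[j]='a': π[7]=0 (border '')
j=8 s[j]='d': π[8]=1 (border 'd')
j=9 s[j]='c': k: 1→0; π[9]=0 (border '')
j=10 s[j]='a': π[10]=0 (border '')
j=11 s[j]='d': π[11]=1 (border 'd')
j=12 s[j]='d': k: 1→0; π[12]=1 (border 'd')
j=13 s[j]='d': k: 1→0; π[13]=1 (border 'd')
j=14 s[j]='b': π[14]=2 (border 'db')
j=15 s[j]='d': k: 2→0; π[15]=1 (border 'd')
j=16 s[j]='d': k: 1→0; π[16]=1 (border 'd')
j=17 s[j]='c': k: 1→0; π[17]=0 (border '')
j=18 s[j]='c': π[18]=0 (border '')
j=19 s[j]='a': π[19]=0 (border '')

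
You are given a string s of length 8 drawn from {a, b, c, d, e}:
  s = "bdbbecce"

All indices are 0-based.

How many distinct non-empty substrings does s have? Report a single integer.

sorted suffixes:
  #0 SA[0]=2  'bbecce'
  #1 SA[1]=0  'bdbbecce'
  #2 SA[2]=3  'becce'
  #3 SA[3]=5  'cce'
  #4 SA[4]=6  'ce'
  #5 SA[5]=1  'dbbecce'
  #6 SA[6]=7  'e'
  #7 SA[7]=4  'ecce'

SA = [2, 0, 3, 5, 6, 1, 7, 4]
rank  pair      lcp
   1  s[2:],s[0:]  1  'b'
   2  s[0:],s[3:]  1  'b'
   3  s[3:],s[5:]  0  ''
   4  s[5:],s[6:]  1  'c'
   5  s[6:],s[1:]  0  ''
   6  s[1:],s[7:]  0  ''
   7  s[7:],s[4:]  1  'e'

n(n+1)/2 = 8·9/2 = 36
Σ LCP = 0 + 1 + 1 + 0 + 1 + 0 + 0 + 1 = 4
distinct = 36 − 4 = 32

32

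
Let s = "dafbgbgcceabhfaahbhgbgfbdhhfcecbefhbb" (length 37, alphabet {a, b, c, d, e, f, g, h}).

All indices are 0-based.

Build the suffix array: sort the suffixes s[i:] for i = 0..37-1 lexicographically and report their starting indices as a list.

rank | idx | suffix
   0 |  14 | aahbhgbgfbdhhfcecbefhbb
   1 |  10 | abhfaahbhgbgfbdhhfcecbefhbb
   2 |   1 | afbgbgcceabhfaahbhgbgfbdhhfcecbefhbb
   3 |  15 | ahbhgbgfbdhhfcecbefhbb
   4 |  36 | b
   5 |  35 | bb
   6 |  23 | bdhhfcecbefhbb
   7 |  31 | befhbb
   8 |   3 | bgbgcceabhfaahbhgbgfbdhhfcecbefhbb
   9 |   5 | bgcceabhfaahbhgbgfbdhhfcecbefhbb
  10 |  20 | bgfbdhhfcecbefhbb
  11 |  11 | bhfaahbhgbgfbdhhfcecbefhbb
  12 |  17 | bhgbgfbdhhfcecbefhbb
  13 |  30 | cbefhbb
  14 |   7 | cceabhfaahbhgbgfbdhhfcecbefhbb
  15 |   8 | ceabhfaahbhgbgfbdhhfcecbefhbb
  16 |  28 | cecbefhbb
  17 |   0 | dafbgbgcceabhfaahbhgbgfbdhhfcecbefhbb
  18 |  24 | dhhfcecbefhbb
  19 |   9 | eabhfaahbhgbgfbdhhfcecbefhbb
  20 |  29 | ecbefhbb
  21 |  32 | efhbb
  22 |  13 | faahbhgbgfbdhhfcecbefhbb
  23 |  22 | fbdhhfcecbefhbb
  24 |   2 | fbgbgcceabhfaahbhgbgfbdhhfcecbefhbb
  25 |  27 | fcecbefhbb
  26 |  33 | fhbb
  27 |   4 | gbgcceabhfaahbhgbgfbdhhfcecbefhbb
  28 |  19 | gbgfbdhhfcecbefhbb
  29 |   6 | gcceabhfaahbhgbgfbdhhfcecbefhbb
  30 |  21 | gfbdhhfcecbefhbb
  31 |  34 | hbb
  32 |  16 | hbhgbgfbdhhfcecbefhbb
  33 |  12 | hfaahbhgbgfbdhhfcecbefhbb
  34 |  26 | hfcecbefhbb
  35 |  18 | hgbgfbdhhfcecbefhbb
  36 |  25 | hhfcecbefhbb

[14, 10, 1, 15, 36, 35, 23, 31, 3, 5, 20, 11, 17, 30, 7, 8, 28, 0, 24, 9, 29, 32, 13, 22, 2, 27, 33, 4, 19, 6, 21, 34, 16, 12, 26, 18, 25]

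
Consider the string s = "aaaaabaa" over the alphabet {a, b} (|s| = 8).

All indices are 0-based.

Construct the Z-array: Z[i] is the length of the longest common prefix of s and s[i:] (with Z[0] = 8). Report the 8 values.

[8, 4, 3, 2, 1, 0, 2, 1]

Z[0]=8
i=1: i≥r, start 0; Z[1]=4 extend→box=[1,5)
i=2: min(r-i=3, Z[1]=4)=3; Z[2]=3
i=3: min(r-i=2, Z[2]=3)=2; Z[3]=2
i=4: min(r-i=1, Z[3]=2)=1; Z[4]=1
i=5: i≥r, start 0; Z[5]=0
i=6: i≥r, start 0; Z[6]=2 extend→box=[6,8)
i=7: min(r-i=1, Z[1]=4)=1; Z[7]=1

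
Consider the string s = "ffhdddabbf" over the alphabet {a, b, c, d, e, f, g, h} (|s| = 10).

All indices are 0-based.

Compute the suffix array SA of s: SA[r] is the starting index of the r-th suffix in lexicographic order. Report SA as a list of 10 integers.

rank→(start, suffix):
  0 → (6, 'abbf')
  1 → (7, 'bbf')
  2 → (8, 'bf')
  3 → (5, 'dabbf')
  4 → (4, 'ddabbf')
  5 → (3, 'dddabbf')
  6 → (9, 'f')
  7 → (0, 'ffhdddabbf')
  8 → (1, 'fhdddabbf')
  9 → (2, 'hdddabbf')

[6, 7, 8, 5, 4, 3, 9, 0, 1, 2]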